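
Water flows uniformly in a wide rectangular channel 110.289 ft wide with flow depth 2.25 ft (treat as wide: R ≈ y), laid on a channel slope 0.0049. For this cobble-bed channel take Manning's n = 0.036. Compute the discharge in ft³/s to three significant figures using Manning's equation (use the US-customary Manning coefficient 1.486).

1230 ft³/s

A = b·y = 110.289 × 2.25 = 248.2 ft²
Wide channel: R ≈ y = 2.25 ft
Q = (1.486/n)·A·R^(2/3)·S^(1/2) = (1.486/0.036) × 248.2 × 2.250^(2/3) × 0.0049^(1/2) = 1231 ft³/s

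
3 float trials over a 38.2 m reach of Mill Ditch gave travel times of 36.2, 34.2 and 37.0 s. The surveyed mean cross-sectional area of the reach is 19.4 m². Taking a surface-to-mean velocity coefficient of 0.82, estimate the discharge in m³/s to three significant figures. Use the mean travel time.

t̄ = (36.2 + 34.2 + 37.0) / 3 = 35.8 s
v_surface = L / t̄ = 38.2 / 35.8 = 1.067 m/s
v_mean = 0.82 × 1.067 = 0.8750 m/s
Q = A × v_mean = 19.4 × 0.8750 = 16.97 m³/s

17.0 m³/s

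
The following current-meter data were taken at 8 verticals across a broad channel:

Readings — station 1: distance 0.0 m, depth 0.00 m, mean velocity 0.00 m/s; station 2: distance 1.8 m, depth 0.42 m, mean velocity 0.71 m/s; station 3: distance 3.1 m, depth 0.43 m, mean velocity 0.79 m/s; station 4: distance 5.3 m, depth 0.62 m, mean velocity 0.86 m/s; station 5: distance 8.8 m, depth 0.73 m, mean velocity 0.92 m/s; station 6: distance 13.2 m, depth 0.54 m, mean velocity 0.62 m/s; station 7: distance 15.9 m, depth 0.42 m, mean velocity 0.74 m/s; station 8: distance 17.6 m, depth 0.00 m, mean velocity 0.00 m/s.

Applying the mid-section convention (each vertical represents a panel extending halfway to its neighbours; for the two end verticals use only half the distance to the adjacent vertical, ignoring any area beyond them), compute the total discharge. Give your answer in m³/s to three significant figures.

w_2 = (3.1 − 0.0)/2 = 1.55 m; q_2 = 0.71 × 0.42 × 1.55 = 0.4622 m³/s
w_3 = (5.3 − 1.8)/2 = 1.75 m; q_3 = 0.79 × 0.43 × 1.75 = 0.5945 m³/s
w_4 = (8.8 − 3.1)/2 = 2.85 m; q_4 = 0.86 × 0.62 × 2.85 = 1.520 m³/s
w_5 = (13.2 − 5.3)/2 = 3.95 m; q_5 = 0.92 × 0.73 × 3.95 = 2.653 m³/s
w_6 = (15.9 − 8.8)/2 = 3.55 m; q_6 = 0.62 × 0.54 × 3.55 = 1.189 m³/s
w_7 = (17.6 − 13.2)/2 = 2.2 m; q_7 = 0.74 × 0.42 × 2.2 = 0.6838 m³/s
Stations 1, 8 contribute zero (depth or velocity is 0).
Q = Σ qᵢ = 7.101 m³/s

7.10 m³/s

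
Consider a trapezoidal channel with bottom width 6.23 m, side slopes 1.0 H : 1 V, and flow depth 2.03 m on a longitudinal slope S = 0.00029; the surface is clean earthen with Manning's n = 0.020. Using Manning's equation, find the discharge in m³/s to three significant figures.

17.9 m³/s

A = (b + z·y)·y = (6.23 + 1.0×2.03)×2.03 = 16.77 m²
P = b + 2y√(1+z²) = 6.23 + 2×2.03×√(1+1.0²) = 11.97 m
R = A/P = 16.77/11.97 = 1.401 m
Q = (1/n)·A·R^(2/3)·S^(1/2) = (1/0.020) × 16.77 × 1.401^(2/3) × 0.00029^(1/2) = 17.87 m³/s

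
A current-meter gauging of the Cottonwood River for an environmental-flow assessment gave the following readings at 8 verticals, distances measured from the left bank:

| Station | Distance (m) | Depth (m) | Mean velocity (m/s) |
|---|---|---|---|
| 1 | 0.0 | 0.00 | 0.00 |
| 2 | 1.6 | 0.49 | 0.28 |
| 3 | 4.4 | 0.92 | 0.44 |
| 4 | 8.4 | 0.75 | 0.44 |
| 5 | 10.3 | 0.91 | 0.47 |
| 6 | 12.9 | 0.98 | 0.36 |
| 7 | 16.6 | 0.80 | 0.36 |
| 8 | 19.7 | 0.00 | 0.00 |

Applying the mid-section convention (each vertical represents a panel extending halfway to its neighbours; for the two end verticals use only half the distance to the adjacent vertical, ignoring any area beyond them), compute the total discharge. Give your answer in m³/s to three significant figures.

5.70 m³/s

w_2 = (4.4 − 0.0)/2 = 2.2 m; q_2 = 0.28 × 0.49 × 2.2 = 0.3018 m³/s
w_3 = (8.4 − 1.6)/2 = 3.4 m; q_3 = 0.44 × 0.92 × 3.4 = 1.376 m³/s
w_4 = (10.3 − 4.4)/2 = 2.95 m; q_4 = 0.44 × 0.75 × 2.95 = 0.9735 m³/s
w_5 = (12.9 − 8.4)/2 = 2.25 m; q_5 = 0.47 × 0.91 × 2.25 = 0.9623 m³/s
w_6 = (16.6 − 10.3)/2 = 3.15 m; q_6 = 0.36 × 0.98 × 3.15 = 1.111 m³/s
w_7 = (19.7 − 12.9)/2 = 3.4 m; q_7 = 0.36 × 0.80 × 3.4 = 0.9792 m³/s
Stations 1, 8 contribute zero (depth or velocity is 0).
Q = Σ qᵢ = 5.705 m³/s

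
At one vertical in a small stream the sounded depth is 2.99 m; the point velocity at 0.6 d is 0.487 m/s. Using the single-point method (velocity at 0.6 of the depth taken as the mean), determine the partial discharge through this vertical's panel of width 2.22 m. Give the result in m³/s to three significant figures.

v̄ = v₀.₆ = 0.487 m/s
q = v̄ × d × w = 0.4870 × 2.99 × 2.22 = 3.233 m³/s

3.23 m³/s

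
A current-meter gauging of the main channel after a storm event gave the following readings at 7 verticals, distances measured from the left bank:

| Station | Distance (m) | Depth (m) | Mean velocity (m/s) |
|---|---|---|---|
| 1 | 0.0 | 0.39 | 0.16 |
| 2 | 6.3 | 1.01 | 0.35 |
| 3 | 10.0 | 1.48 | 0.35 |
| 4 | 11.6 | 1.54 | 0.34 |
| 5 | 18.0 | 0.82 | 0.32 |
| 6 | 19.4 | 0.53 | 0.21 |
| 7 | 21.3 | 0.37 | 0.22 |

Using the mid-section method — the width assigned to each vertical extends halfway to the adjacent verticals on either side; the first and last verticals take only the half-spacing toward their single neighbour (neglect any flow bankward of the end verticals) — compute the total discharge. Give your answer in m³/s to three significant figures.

w_1 = (6.3 − 0.0)/2 = 3.15 m; q_1 = 0.16 × 0.39 × 3.15 = 0.1966 m³/s
w_2 = (10.0 − 0.0)/2 = 5 m; q_2 = 0.35 × 1.01 × 5 = 1.768 m³/s
w_3 = (11.6 − 6.3)/2 = 2.65 m; q_3 = 0.35 × 1.48 × 2.65 = 1.373 m³/s
w_4 = (18.0 − 10.0)/2 = 4 m; q_4 = 0.34 × 1.54 × 4 = 2.094 m³/s
w_5 = (19.4 − 11.6)/2 = 3.9 m; q_5 = 0.32 × 0.82 × 3.9 = 1.023 m³/s
w_6 = (21.3 − 18.0)/2 = 1.65 m; q_6 = 0.21 × 0.53 × 1.65 = 0.1836 m³/s
w_7 = (21.3 − 19.4)/2 = 0.95 m; q_7 = 0.22 × 0.37 × 0.95 = 0.07733 m³/s
Q = Σ qᵢ = 6.715 m³/s

6.72 m³/s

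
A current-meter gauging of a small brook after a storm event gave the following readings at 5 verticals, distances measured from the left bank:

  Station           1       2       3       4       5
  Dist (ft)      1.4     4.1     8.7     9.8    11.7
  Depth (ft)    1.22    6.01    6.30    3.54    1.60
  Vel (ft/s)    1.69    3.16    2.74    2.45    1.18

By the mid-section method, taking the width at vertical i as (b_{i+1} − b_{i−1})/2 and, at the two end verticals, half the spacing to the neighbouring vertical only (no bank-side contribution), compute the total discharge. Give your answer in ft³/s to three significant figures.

w_1 = (4.1 − 1.4)/2 = 1.35 ft; q_1 = 1.69 × 1.22 × 1.35 = 2.783 ft³/s
w_2 = (8.7 − 1.4)/2 = 3.65 ft; q_2 = 3.16 × 6.01 × 3.65 = 69.32 ft³/s
w_3 = (9.8 − 4.1)/2 = 2.85 ft; q_3 = 2.74 × 6.30 × 2.85 = 49.20 ft³/s
w_4 = (11.7 − 8.7)/2 = 1.5 ft; q_4 = 2.45 × 3.54 × 1.5 = 13.01 ft³/s
w_5 = (11.7 − 9.8)/2 = 0.95 ft; q_5 = 1.18 × 1.60 × 0.95 = 1.794 ft³/s
Q = Σ qᵢ = 136.1 ft³/s

136 ft³/s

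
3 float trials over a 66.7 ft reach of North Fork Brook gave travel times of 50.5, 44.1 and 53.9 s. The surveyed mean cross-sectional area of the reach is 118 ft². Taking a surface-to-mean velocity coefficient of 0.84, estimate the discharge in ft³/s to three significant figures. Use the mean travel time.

t̄ = (50.5 + 44.1 + 53.9) / 3 = 49.5 s
v_surface = L / t̄ = 66.7 / 49.5 = 1.347 ft/s
v_mean = 0.84 × 1.347 = 1.132 ft/s
Q = A × v_mean = 118 × 1.132 = 133.6 ft³/s

134 ft³/s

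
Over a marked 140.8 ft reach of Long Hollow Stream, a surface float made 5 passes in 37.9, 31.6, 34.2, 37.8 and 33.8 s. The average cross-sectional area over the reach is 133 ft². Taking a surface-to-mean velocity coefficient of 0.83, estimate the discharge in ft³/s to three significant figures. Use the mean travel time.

t̄ = (37.9 + 31.6 + 34.2 + 37.8 + 33.8) / 5 = 35.06 s
v_surface = L / t̄ = 140.8 / 35.06 = 4.016 ft/s
v_mean = 0.83 × 4.016 = 3.333 ft/s
Q = A × v_mean = 133 × 3.333 = 443.3 ft³/s

443 ft³/s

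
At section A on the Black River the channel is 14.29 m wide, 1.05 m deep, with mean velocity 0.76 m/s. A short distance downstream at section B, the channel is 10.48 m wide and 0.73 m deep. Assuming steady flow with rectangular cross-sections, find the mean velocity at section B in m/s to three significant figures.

Q = A₁V₁ = (14.29×1.05) × 0.76 = 11.40 m³/s
A₂ = 10.48 × 0.73 = 7.650 m²
V₂ = Q/A₂ = 11.40/7.650 = 1.491 m/s

1.49 m/s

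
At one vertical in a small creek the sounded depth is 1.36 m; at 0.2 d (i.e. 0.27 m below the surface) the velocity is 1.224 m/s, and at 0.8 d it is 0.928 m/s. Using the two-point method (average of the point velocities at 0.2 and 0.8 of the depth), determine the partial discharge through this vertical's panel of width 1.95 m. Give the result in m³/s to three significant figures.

v̄ = (1.224 + 0.928) / 2 = 1.076 m/s
q = v̄ × d × w = 1.076 × 1.36 × 1.95 = 2.854 m³/s

2.85 m³/s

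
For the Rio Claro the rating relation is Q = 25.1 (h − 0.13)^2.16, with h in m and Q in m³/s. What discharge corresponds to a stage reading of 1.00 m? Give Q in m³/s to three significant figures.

18.6 m³/s

Q = 25.1 × (1.00 − 0.13)^2.16 = 25.1 × 0.87^2.16 = 18.58 m³/s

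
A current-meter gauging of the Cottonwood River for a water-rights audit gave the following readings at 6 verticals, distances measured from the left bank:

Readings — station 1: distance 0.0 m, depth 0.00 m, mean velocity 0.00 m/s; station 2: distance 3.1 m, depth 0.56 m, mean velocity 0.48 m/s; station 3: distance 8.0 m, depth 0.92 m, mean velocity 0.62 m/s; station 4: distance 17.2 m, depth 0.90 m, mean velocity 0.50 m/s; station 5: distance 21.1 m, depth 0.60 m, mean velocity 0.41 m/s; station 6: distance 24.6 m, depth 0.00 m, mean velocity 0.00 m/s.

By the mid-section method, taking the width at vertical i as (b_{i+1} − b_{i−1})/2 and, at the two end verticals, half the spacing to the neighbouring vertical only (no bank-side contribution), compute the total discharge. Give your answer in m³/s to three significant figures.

8.95 m³/s

w_2 = (8.0 − 0.0)/2 = 4 m; q_2 = 0.48 × 0.56 × 4 = 1.075 m³/s
w_3 = (17.2 − 3.1)/2 = 7.05 m; q_3 = 0.62 × 0.92 × 7.05 = 4.021 m³/s
w_4 = (21.1 − 8.0)/2 = 6.55 m; q_4 = 0.50 × 0.90 × 6.55 = 2.948 m³/s
w_5 = (24.6 − 17.2)/2 = 3.7 m; q_5 = 0.41 × 0.60 × 3.7 = 0.9102 m³/s
Stations 1, 6 contribute zero (depth or velocity is 0).
Q = Σ qᵢ = 8.954 m³/s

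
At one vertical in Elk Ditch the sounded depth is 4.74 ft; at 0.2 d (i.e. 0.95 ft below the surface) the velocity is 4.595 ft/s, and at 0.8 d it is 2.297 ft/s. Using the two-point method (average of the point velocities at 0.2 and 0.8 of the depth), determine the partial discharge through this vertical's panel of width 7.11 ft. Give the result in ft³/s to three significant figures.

116 ft³/s

v̄ = (4.595 + 2.297) / 2 = 3.446 ft/s
q = v̄ × d × w = 3.446 × 4.74 × 7.11 = 116.1 ft³/s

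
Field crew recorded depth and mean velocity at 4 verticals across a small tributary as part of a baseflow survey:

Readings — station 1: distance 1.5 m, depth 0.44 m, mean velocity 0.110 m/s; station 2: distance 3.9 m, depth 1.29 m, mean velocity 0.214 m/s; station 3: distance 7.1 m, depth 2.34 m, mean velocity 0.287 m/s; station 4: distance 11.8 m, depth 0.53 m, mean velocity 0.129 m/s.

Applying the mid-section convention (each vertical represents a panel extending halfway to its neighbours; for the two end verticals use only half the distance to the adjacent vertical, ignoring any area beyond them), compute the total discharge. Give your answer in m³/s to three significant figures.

w_1 = (3.9 − 1.5)/2 = 1.2 m; q_1 = 0.110 × 0.44 × 1.2 = 0.05808 m³/s
w_2 = (7.1 − 1.5)/2 = 2.8 m; q_2 = 0.214 × 1.29 × 2.8 = 0.7730 m³/s
w_3 = (11.8 − 3.9)/2 = 3.95 m; q_3 = 0.287 × 2.34 × 3.95 = 2.653 m³/s
w_4 = (11.8 − 7.1)/2 = 2.35 m; q_4 = 0.129 × 0.53 × 2.35 = 0.1607 m³/s
Q = Σ qᵢ = 3.644 m³/s

3.64 m³/s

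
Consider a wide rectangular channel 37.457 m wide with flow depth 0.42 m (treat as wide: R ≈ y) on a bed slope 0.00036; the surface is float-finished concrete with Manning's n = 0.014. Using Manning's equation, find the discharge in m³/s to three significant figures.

A = b·y = 37.457 × 0.42 = 15.73 m²
Wide channel: R ≈ y = 0.42 m
Q = (1/n)·A·R^(2/3)·S^(1/2) = (1/0.014) × 15.73 × 0.4200^(2/3) × 0.00036^(1/2) = 11.96 m³/s

12.0 m³/s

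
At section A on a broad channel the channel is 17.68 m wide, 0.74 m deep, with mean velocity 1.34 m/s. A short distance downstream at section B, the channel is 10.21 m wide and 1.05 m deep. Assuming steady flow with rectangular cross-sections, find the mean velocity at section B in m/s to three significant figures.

1.64 m/s

Q = A₁V₁ = (17.68×0.74) × 1.34 = 17.53 m³/s
A₂ = 10.21 × 1.05 = 10.72 m²
V₂ = Q/A₂ = 17.53/10.72 = 1.635 m/s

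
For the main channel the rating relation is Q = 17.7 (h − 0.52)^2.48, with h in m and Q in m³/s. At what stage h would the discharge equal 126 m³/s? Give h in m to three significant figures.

2.73 m

h − h₀ = (Q/C)^(1/b) = (126/17.7)^(1/2.48) = 2.207 m
h = 0.52 + 2.207 = 2.727 m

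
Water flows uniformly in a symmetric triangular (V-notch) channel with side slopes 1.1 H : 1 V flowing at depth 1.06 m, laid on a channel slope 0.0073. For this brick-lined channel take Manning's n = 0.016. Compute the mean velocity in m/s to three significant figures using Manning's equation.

A = z·y² = 1.1×1.06² = 1.236 m²
P = 2y√(1+z²) = 2×1.06×√(1+1.1²) = 3.152 m
R = A/P = 1.236/3.152 = 0.3922 m
Q = (1/n)·A·R^(2/3)·S^(1/2) = (1/0.016) × 1.236 × 0.3922^(2/3) × 0.0073^(1/2) = 3.536 m³/s
V = Q/A = 3.536/1.236 = 2.861 m/s

2.86 m/s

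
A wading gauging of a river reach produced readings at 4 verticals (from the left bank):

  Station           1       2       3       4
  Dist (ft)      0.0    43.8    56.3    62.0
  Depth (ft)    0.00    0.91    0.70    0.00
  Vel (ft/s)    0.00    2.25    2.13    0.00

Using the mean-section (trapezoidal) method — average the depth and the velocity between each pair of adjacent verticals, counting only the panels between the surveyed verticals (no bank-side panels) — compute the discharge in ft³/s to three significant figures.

46.6 ft³/s

Panel 1-2: Δb = 43.8 ft, d̄ = (0.00+0.91)/2 = 0.455, v̄ = (0.00+2.25)/2 = 1.125 → q = 43.8×0.455×1.125 = 22.42 ft³/s
Panel 2-3: Δb = 12.5 ft, d̄ = (0.91+0.70)/2 = 0.805, v̄ = (2.25+2.13)/2 = 2.19 → q = 12.5×0.805×2.19 = 22.04 ft³/s
Panel 3-4: Δb = 5.7 ft, d̄ = (0.70+0.00)/2 = 0.35, v̄ = (2.13+0.00)/2 = 1.065 → q = 5.7×0.35×1.065 = 2.125 ft³/s
Q = Σ q = 46.58 ft³/s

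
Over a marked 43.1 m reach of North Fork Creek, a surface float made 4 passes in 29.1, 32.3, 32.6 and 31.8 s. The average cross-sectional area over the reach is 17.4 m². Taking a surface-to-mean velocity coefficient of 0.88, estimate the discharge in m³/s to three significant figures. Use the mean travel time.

t̄ = (29.1 + 32.3 + 32.6 + 31.8) / 4 = 31.45 s
v_surface = L / t̄ = 43.1 / 31.45 = 1.370 m/s
v_mean = 0.88 × 1.370 = 1.206 m/s
Q = A × v_mean = 17.4 × 1.206 = 20.98 m³/s

21.0 m³/s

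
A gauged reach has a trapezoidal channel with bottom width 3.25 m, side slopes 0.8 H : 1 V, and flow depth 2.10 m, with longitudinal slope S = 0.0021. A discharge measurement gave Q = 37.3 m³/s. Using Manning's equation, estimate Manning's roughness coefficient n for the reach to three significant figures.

A = (b + z·y)·y = (3.25 + 0.8×2.10)×2.10 = 10.35 m²
P = b + 2y√(1+z²) = 3.25 + 2×2.10×√(1+0.8²) = 8.629 m
R = A/P = 10.35/8.629 = 1.200 m
n = (1/Q)·A·R^(2/3)·S^(1/2) = (1/37.3) × 10.35 × 1.129 × 0.04583 = 0.01436

0.0144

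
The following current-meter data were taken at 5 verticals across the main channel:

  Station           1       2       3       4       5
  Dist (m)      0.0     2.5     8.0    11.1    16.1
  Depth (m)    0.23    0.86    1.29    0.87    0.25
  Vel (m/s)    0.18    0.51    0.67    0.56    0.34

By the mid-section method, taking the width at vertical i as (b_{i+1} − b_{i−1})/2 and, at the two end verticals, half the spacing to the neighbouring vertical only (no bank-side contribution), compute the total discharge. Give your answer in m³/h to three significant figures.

27700 m³/h

w_1 = (2.5 − 0.0)/2 = 1.25 m; q_1 = 0.18 × 0.23 × 1.25 = 0.05175 m³/s
w_2 = (8.0 − 0.0)/2 = 4 m; q_2 = 0.51 × 0.86 × 4 = 1.754 m³/s
w_3 = (11.1 − 2.5)/2 = 4.3 m; q_3 = 0.67 × 1.29 × 4.3 = 3.716 m³/s
w_4 = (16.1 − 8.0)/2 = 4.05 m; q_4 = 0.56 × 0.87 × 4.05 = 1.973 m³/s
w_5 = (16.1 − 11.1)/2 = 2.5 m; q_5 = 0.34 × 0.25 × 2.5 = 0.2125 m³/s
Q = Σ qᵢ = 7.708 m³/s
= 7.708 × 3600 = 27750 m³/h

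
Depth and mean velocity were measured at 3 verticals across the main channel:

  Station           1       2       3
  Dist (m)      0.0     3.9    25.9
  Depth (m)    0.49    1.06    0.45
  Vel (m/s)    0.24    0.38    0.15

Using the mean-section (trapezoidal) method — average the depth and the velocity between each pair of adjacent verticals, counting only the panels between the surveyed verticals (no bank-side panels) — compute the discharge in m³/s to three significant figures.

5.34 m³/s

Panel 1-2: Δb = 3.9 m, d̄ = (0.49+1.06)/2 = 0.775, v̄ = (0.24+0.38)/2 = 0.31 → q = 3.9×0.775×0.31 = 0.9370 m³/s
Panel 2-3: Δb = 22 m, d̄ = (1.06+0.45)/2 = 0.755, v̄ = (0.38+0.15)/2 = 0.265 → q = 22×0.755×0.265 = 4.402 m³/s
Q = Σ q = 5.339 m³/s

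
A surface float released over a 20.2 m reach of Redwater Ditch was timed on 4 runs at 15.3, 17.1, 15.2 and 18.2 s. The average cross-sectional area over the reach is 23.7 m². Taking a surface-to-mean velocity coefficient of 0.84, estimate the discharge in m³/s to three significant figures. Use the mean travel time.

24.4 m³/s

t̄ = (15.3 + 17.1 + 15.2 + 18.2) / 4 = 16.45 s
v_surface = L / t̄ = 20.2 / 16.45 = 1.228 m/s
v_mean = 0.84 × 1.228 = 1.031 m/s
Q = A × v_mean = 23.7 × 1.031 = 24.45 m³/s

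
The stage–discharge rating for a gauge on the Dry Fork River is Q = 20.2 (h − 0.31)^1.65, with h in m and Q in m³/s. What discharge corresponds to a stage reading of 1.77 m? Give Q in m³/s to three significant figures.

Q = 20.2 × (1.77 − 0.31)^1.65 = 20.2 × 1.46^1.65 = 37.72 m³/s

37.7 m³/s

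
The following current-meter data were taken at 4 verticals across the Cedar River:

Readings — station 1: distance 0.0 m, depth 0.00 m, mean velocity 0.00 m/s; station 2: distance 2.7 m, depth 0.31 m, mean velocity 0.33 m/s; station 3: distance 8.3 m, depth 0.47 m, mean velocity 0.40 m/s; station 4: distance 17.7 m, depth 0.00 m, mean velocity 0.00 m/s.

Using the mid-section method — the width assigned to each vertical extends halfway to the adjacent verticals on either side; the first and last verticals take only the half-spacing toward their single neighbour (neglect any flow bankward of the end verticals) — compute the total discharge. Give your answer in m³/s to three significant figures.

w_2 = (8.3 − 0.0)/2 = 4.15 m; q_2 = 0.33 × 0.31 × 4.15 = 0.4245 m³/s
w_3 = (17.7 − 2.7)/2 = 7.5 m; q_3 = 0.40 × 0.47 × 7.5 = 1.410 m³/s
Stations 1, 4 contribute zero (depth or velocity is 0).
Q = Σ qᵢ = 1.835 m³/s

1.83 m³/s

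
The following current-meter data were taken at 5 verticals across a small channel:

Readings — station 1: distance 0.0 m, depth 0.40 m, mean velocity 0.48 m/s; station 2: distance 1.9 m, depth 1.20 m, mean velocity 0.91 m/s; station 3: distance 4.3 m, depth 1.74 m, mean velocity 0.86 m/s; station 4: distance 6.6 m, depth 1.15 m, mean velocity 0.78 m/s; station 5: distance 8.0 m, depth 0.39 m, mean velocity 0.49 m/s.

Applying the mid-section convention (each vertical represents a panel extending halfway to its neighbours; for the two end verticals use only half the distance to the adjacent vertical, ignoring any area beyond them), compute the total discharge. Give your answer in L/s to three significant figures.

w_1 = (1.9 − 0.0)/2 = 0.95 m; q_1 = 0.48 × 0.40 × 0.95 = 0.1824 m³/s
w_2 = (4.3 − 0.0)/2 = 2.15 m; q_2 = 0.91 × 1.20 × 2.15 = 2.348 m³/s
w_3 = (6.6 − 1.9)/2 = 2.35 m; q_3 = 0.86 × 1.74 × 2.35 = 3.517 m³/s
w_4 = (8.0 − 4.3)/2 = 1.85 m; q_4 = 0.78 × 1.15 × 1.85 = 1.659 m³/s
w_5 = (8.0 − 6.6)/2 = 0.7 m; q_5 = 0.49 × 0.39 × 0.7 = 0.1338 m³/s
Q = Σ qᵢ = 7.840 m³/s
= 7.840 × 1000 = 7840 L/s

7840 L/s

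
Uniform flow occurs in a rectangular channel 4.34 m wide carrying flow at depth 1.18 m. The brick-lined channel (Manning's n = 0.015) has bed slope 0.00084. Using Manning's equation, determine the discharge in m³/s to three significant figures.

A = b·y = 4.34 × 1.18 = 5.121 m²
P = b + 2y = 4.34 + 2×1.18 = 6.700 m
R = A/P = 5.121/6.700 = 0.7644 m
Q = (1/n)·A·R^(2/3)·S^(1/2) = (1/0.015) × 5.121 × 0.7644^(2/3) × 0.00084^(1/2) = 8.272 m³/s

8.27 m³/s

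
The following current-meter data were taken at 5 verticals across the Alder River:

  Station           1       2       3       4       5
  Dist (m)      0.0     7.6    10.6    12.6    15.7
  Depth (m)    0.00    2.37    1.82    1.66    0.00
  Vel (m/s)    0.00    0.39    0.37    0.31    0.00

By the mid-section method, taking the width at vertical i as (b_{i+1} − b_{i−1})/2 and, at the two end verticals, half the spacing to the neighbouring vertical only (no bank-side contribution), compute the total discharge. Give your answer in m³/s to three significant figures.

w_2 = (10.6 − 0.0)/2 = 5.3 m; q_2 = 0.39 × 2.37 × 5.3 = 4.899 m³/s
w_3 = (12.6 − 7.6)/2 = 2.5 m; q_3 = 0.37 × 1.82 × 2.5 = 1.684 m³/s
w_4 = (15.7 − 10.6)/2 = 2.55 m; q_4 = 0.31 × 1.66 × 2.55 = 1.312 m³/s
Stations 1, 5 contribute zero (depth or velocity is 0).
Q = Σ qᵢ = 7.895 m³/s

7.89 m³/s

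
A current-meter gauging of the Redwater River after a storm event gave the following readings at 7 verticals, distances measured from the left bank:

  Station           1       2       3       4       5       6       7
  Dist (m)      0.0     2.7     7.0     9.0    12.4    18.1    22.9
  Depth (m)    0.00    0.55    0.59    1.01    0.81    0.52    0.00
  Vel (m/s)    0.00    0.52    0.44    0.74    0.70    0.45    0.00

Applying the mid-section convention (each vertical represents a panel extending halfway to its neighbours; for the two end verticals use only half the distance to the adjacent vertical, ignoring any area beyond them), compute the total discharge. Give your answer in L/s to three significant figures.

w_2 = (7.0 − 0.0)/2 = 3.5 m; q_2 = 0.52 × 0.55 × 3.5 = 1.001 m³/s
w_3 = (9.0 − 2.7)/2 = 3.15 m; q_3 = 0.44 × 0.59 × 3.15 = 0.8177 m³/s
w_4 = (12.4 − 7.0)/2 = 2.7 m; q_4 = 0.74 × 1.01 × 2.7 = 2.018 m³/s
w_5 = (18.1 − 9.0)/2 = 4.55 m; q_5 = 0.70 × 0.81 × 4.55 = 2.580 m³/s
w_6 = (22.9 − 12.4)/2 = 5.25 m; q_6 = 0.45 × 0.52 × 5.25 = 1.229 m³/s
Stations 1, 7 contribute zero (depth or velocity is 0).
Q = Σ qᵢ = 7.645 m³/s
= 7.645 × 1000 = 7645 L/s

7650 L/s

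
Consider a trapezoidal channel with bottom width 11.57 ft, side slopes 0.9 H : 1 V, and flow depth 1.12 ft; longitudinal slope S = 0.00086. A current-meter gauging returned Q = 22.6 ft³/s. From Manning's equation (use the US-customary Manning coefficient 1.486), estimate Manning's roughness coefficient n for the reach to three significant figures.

A = (b + z·y)·y = (11.57 + 0.9×1.12)×1.12 = 14.09 ft²
P = b + 2y√(1+z²) = 11.57 + 2×1.12×√(1+0.9²) = 14.58 ft
R = A/P = 14.09/14.58 = 0.9660 ft
n = (1.486/Q)·A·R^(2/3)·S^(1/2) = (1.486/22.6) × 14.09 × 0.9772 × 0.02933 = 0.02654

0.0265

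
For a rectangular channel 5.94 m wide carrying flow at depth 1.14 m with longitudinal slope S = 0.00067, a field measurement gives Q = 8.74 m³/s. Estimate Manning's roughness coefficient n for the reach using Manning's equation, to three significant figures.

A = b·y = 5.94 × 1.14 = 6.772 m²
P = b + 2y = 5.94 + 2×1.14 = 8.220 m
R = A/P = 6.772/8.220 = 0.8238 m
n = (1/Q)·A·R^(2/3)·S^(1/2) = (1/8.74) × 6.772 × 0.8788 × 0.02588 = 0.01762

0.0176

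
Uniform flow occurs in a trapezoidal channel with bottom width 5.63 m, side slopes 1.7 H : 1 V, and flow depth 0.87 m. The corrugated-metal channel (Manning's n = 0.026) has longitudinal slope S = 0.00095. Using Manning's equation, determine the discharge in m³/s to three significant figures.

A = (b + z·y)·y = (5.63 + 1.7×0.87)×0.87 = 6.185 m²
P = b + 2y√(1+z²) = 5.63 + 2×0.87×√(1+1.7²) = 9.062 m
R = A/P = 6.185/9.062 = 0.6825 m
Q = (1/n)·A·R^(2/3)·S^(1/2) = (1/0.026) × 6.185 × 0.6825^(2/3) × 0.00095^(1/2) = 5.684 m³/s

5.68 m³/s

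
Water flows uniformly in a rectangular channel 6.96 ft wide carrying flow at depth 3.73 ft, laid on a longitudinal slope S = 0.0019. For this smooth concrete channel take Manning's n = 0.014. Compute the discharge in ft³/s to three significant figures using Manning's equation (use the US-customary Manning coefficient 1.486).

A = b·y = 6.96 × 3.73 = 25.96 ft²
P = b + 2y = 6.96 + 2×3.73 = 14.42 ft
R = A/P = 25.96/14.42 = 1.800 ft
Q = (1.486/n)·A·R^(2/3)·S^(1/2) = (1.486/0.014) × 25.96 × 1.800^(2/3) × 0.0019^(1/2) = 177.8 ft³/s

178 ft³/s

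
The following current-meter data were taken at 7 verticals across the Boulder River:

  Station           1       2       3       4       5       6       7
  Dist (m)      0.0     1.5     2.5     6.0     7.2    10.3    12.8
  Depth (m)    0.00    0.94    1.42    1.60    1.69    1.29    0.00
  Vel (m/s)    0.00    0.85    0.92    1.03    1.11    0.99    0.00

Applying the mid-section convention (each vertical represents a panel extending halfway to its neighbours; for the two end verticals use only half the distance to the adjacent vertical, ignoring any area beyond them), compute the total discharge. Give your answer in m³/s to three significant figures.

15.4 m³/s

w_2 = (2.5 − 0.0)/2 = 1.25 m; q_2 = 0.85 × 0.94 × 1.25 = 0.9988 m³/s
w_3 = (6.0 − 1.5)/2 = 2.25 m; q_3 = 0.92 × 1.42 × 2.25 = 2.939 m³/s
w_4 = (7.2 − 2.5)/2 = 2.35 m; q_4 = 1.03 × 1.60 × 2.35 = 3.873 m³/s
w_5 = (10.3 − 6.0)/2 = 2.15 m; q_5 = 1.11 × 1.69 × 2.15 = 4.033 m³/s
w_6 = (12.8 − 7.2)/2 = 2.8 m; q_6 = 0.99 × 1.29 × 2.8 = 3.576 m³/s
Stations 1, 7 contribute zero (depth or velocity is 0).
Q = Σ qᵢ = 15.42 m³/s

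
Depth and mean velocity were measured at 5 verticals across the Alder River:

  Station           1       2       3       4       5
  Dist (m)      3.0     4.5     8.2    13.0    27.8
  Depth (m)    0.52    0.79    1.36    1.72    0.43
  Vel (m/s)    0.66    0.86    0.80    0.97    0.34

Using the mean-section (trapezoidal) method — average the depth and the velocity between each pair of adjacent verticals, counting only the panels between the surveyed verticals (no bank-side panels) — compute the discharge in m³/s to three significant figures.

Panel 1-2: Δb = 1.5 m, d̄ = (0.52+0.79)/2 = 0.655, v̄ = (0.66+0.86)/2 = 0.76 → q = 1.5×0.655×0.76 = 0.7467 m³/s
Panel 2-3: Δb = 3.7 m, d̄ = (0.79+1.36)/2 = 1.075, v̄ = (0.86+0.80)/2 = 0.83 → q = 3.7×1.075×0.83 = 3.301 m³/s
Panel 3-4: Δb = 4.8 m, d̄ = (1.36+1.72)/2 = 1.54, v̄ = (0.80+0.97)/2 = 0.885 → q = 4.8×1.54×0.885 = 6.542 m³/s
Panel 4-5: Δb = 14.8 m, d̄ = (1.72+0.43)/2 = 1.075, v̄ = (0.97+0.34)/2 = 0.655 → q = 14.8×1.075×0.655 = 10.42 m³/s
Q = Σ q = 21.01 m³/s

21.0 m³/s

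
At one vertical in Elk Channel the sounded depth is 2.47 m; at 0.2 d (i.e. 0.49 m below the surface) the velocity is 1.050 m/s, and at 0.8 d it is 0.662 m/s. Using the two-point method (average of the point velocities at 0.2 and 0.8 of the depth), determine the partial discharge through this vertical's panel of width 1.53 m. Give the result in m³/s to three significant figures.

3.23 m³/s

v̄ = (1.050 + 0.662) / 2 = 0.8560 m/s
q = v̄ × d × w = 0.8560 × 2.47 × 1.53 = 3.235 m³/s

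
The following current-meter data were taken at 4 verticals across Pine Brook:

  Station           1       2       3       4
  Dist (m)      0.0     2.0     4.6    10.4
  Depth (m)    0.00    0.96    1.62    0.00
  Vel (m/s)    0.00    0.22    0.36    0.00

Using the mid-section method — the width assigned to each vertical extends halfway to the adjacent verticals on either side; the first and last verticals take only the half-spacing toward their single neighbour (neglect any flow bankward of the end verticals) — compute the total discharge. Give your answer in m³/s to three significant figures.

2.94 m³/s

w_2 = (4.6 − 0.0)/2 = 2.3 m; q_2 = 0.22 × 0.96 × 2.3 = 0.4858 m³/s
w_3 = (10.4 − 2.0)/2 = 4.2 m; q_3 = 0.36 × 1.62 × 4.2 = 2.449 m³/s
Stations 1, 4 contribute zero (depth or velocity is 0).
Q = Σ qᵢ = 2.935 m³/s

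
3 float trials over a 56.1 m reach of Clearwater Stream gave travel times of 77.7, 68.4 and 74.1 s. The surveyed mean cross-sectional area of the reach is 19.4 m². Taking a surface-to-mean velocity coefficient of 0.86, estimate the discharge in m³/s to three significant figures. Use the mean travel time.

t̄ = (77.7 + 68.4 + 74.1) / 3 = 73.4 s
v_surface = L / t̄ = 56.1 / 73.4 = 0.7643 m/s
v_mean = 0.86 × 0.7643 = 0.6573 m/s
Q = A × v_mean = 19.4 × 0.6573 = 12.75 m³/s

12.8 m³/s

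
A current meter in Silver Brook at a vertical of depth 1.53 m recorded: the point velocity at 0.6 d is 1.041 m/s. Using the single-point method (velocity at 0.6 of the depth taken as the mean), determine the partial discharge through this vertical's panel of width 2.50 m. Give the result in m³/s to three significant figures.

v̄ = v₀.₆ = 1.041 m/s
q = v̄ × d × w = 1.041 × 1.53 × 2.50 = 3.982 m³/s

3.98 m³/s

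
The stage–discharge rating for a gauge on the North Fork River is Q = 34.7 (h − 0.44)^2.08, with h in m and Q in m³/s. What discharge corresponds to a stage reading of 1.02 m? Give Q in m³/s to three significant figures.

Q = 34.7 × (1.02 − 0.44)^2.08 = 34.7 × 0.58^2.08 = 11.18 m³/s

11.2 m³/s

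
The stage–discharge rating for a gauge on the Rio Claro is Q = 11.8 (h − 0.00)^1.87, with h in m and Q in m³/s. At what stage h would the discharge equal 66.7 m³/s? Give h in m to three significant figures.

h − h₀ = (Q/C)^(1/b) = (66.7/11.8)^(1/1.87) = 2.525 m
h = 0.00 + 2.525 = 2.525 m

2.53 m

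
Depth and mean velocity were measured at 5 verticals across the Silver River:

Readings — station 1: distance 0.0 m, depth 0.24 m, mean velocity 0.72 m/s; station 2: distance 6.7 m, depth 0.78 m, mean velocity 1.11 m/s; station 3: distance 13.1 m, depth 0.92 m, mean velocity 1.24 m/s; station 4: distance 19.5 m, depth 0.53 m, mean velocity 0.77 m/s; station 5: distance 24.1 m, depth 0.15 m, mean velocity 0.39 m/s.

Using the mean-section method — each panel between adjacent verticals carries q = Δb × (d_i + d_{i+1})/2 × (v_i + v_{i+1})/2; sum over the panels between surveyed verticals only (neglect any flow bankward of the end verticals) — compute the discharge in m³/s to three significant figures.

15.1 m³/s

Panel 1-2: Δb = 6.7 m, d̄ = (0.24+0.78)/2 = 0.51, v̄ = (0.72+1.11)/2 = 0.915 → q = 6.7×0.51×0.915 = 3.127 m³/s
Panel 2-3: Δb = 6.4 m, d̄ = (0.78+0.92)/2 = 0.85, v̄ = (1.11+1.24)/2 = 1.175 → q = 6.4×0.85×1.175 = 6.392 m³/s
Panel 3-4: Δb = 6.4 m, d̄ = (0.92+0.53)/2 = 0.725, v̄ = (1.24+0.77)/2 = 1.005 → q = 6.4×0.725×1.005 = 4.663 m³/s
Panel 4-5: Δb = 4.6 m, d̄ = (0.53+0.15)/2 = 0.34, v̄ = (0.77+0.39)/2 = 0.58 → q = 4.6×0.34×0.58 = 0.9071 m³/s
Q = Σ q = 15.09 m³/s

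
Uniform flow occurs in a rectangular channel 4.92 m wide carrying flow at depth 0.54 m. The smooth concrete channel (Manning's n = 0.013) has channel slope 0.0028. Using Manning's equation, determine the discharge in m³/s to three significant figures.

6.28 m³/s

A = b·y = 4.92 × 0.54 = 2.657 m²
P = b + 2y = 4.92 + 2×0.54 = 6.000 m
R = A/P = 2.657/6.000 = 0.4428 m
Q = (1/n)·A·R^(2/3)·S^(1/2) = (1/0.013) × 2.657 × 0.4428^(2/3) × 0.0028^(1/2) = 6.283 m³/s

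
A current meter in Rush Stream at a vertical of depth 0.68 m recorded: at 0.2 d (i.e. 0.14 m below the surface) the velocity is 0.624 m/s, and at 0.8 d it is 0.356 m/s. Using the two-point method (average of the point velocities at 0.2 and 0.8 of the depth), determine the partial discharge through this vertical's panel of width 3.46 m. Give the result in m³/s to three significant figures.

v̄ = (0.624 + 0.356) / 2 = 0.4900 m/s
q = v̄ × d × w = 0.4900 × 0.68 × 3.46 = 1.153 m³/s

1.15 m³/s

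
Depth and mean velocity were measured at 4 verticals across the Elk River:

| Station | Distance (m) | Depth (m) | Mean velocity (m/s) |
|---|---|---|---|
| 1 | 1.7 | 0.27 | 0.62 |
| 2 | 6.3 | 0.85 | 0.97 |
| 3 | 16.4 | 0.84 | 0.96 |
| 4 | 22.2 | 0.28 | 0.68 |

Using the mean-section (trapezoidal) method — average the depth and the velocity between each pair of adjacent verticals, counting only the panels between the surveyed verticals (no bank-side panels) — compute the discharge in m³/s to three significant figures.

Panel 1-2: Δb = 4.6 m, d̄ = (0.27+0.85)/2 = 0.56, v̄ = (0.62+0.97)/2 = 0.795 → q = 4.6×0.56×0.795 = 2.048 m³/s
Panel 2-3: Δb = 10.1 m, d̄ = (0.85+0.84)/2 = 0.845, v̄ = (0.97+0.96)/2 = 0.965 → q = 10.1×0.845×0.965 = 8.236 m³/s
Panel 3-4: Δb = 5.8 m, d̄ = (0.84+0.28)/2 = 0.56, v̄ = (0.96+0.68)/2 = 0.82 → q = 5.8×0.56×0.82 = 2.663 m³/s
Q = Σ q = 12.95 m³/s

12.9 m³/s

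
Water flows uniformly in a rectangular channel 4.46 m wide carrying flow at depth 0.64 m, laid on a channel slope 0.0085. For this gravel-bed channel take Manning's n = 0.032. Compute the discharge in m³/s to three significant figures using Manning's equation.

5.16 m³/s

A = b·y = 4.46 × 0.64 = 2.854 m²
P = b + 2y = 4.46 + 2×0.64 = 5.740 m
R = A/P = 2.854/5.740 = 0.4973 m
Q = (1/n)·A·R^(2/3)·S^(1/2) = (1/0.032) × 2.854 × 0.4973^(2/3) × 0.0085^(1/2) = 5.162 m³/s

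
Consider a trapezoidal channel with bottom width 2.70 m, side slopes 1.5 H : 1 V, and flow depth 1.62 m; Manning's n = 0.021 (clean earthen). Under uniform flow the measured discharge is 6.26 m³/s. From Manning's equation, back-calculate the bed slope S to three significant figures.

0.000260

A = (b + z·y)·y = (2.70 + 1.5×1.62)×1.62 = 8.311 m²
P = b + 2y√(1+z²) = 2.70 + 2×1.62×√(1+1.5²) = 8.541 m
R = A/P = 8.311/8.541 = 0.9730 m
S = (Q·n / (1·A·R^(2/3)))² = (6.26×0.021 / (1×8.311×0.9819))² = 0.0002595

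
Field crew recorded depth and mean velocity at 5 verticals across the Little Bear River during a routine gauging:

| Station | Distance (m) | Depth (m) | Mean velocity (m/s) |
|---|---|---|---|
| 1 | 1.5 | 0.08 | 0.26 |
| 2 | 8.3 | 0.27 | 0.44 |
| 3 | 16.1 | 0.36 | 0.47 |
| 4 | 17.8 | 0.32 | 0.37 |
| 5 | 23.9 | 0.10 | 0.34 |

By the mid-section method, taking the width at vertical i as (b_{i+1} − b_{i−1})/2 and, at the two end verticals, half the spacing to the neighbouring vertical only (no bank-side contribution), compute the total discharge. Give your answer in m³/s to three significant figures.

2.31 m³/s

w_1 = (8.3 − 1.5)/2 = 3.4 m; q_1 = 0.26 × 0.08 × 3.4 = 0.07072 m³/s
w_2 = (16.1 − 1.5)/2 = 7.3 m; q_2 = 0.44 × 0.27 × 7.3 = 0.8672 m³/s
w_3 = (17.8 − 8.3)/2 = 4.75 m; q_3 = 0.47 × 0.36 × 4.75 = 0.8037 m³/s
w_4 = (23.9 − 16.1)/2 = 3.9 m; q_4 = 0.37 × 0.32 × 3.9 = 0.4618 m³/s
w_5 = (23.9 − 17.8)/2 = 3.05 m; q_5 = 0.34 × 0.10 × 3.05 = 0.1037 m³/s
Q = Σ qᵢ = 2.307 m³/s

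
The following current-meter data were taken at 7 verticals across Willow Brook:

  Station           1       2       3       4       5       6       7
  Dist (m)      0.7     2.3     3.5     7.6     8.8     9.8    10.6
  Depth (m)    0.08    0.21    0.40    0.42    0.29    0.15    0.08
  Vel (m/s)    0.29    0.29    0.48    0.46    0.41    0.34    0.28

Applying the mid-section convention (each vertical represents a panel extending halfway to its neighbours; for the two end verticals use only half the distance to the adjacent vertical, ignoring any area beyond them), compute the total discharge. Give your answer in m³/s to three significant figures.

1.31 m³/s

w_1 = (2.3 − 0.7)/2 = 0.8 m; q_1 = 0.29 × 0.08 × 0.8 = 0.01856 m³/s
w_2 = (3.5 − 0.7)/2 = 1.4 m; q_2 = 0.29 × 0.21 × 1.4 = 0.08526 m³/s
w_3 = (7.6 − 2.3)/2 = 2.65 m; q_3 = 0.48 × 0.40 × 2.65 = 0.5088 m³/s
w_4 = (8.8 − 3.5)/2 = 2.65 m; q_4 = 0.46 × 0.42 × 2.65 = 0.5120 m³/s
w_5 = (9.8 − 7.6)/2 = 1.1 m; q_5 = 0.41 × 0.29 × 1.1 = 0.1308 m³/s
w_6 = (10.6 − 8.8)/2 = 0.9 m; q_6 = 0.34 × 0.15 × 0.9 = 0.04590 m³/s
w_7 = (10.6 − 9.8)/2 = 0.4 m; q_7 = 0.28 × 0.08 × 0.4 = 0.008960 m³/s
Q = Σ qᵢ = 1.310 m³/s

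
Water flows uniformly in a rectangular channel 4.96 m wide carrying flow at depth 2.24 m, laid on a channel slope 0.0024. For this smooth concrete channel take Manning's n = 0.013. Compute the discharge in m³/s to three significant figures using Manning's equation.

46.7 m³/s

A = b·y = 4.96 × 2.24 = 11.11 m²
P = b + 2y = 4.96 + 2×2.24 = 9.440 m
R = A/P = 11.11/9.440 = 1.177 m
Q = (1/n)·A·R^(2/3)·S^(1/2) = (1/0.013) × 11.11 × 1.177^(2/3) × 0.0024^(1/2) = 46.67 m³/s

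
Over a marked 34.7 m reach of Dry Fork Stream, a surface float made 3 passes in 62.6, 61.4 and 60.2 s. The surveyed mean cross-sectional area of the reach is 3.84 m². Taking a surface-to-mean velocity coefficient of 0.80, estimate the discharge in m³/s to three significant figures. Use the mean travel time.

t̄ = (62.6 + 61.4 + 60.2) / 3 = 61.4 s
v_surface = L / t̄ = 34.7 / 61.4 = 0.5651 m/s
v_mean = 0.80 × 0.5651 = 0.4521 m/s
Q = A × v_mean = 3.84 × 0.4521 = 1.736 m³/s

1.74 m³/s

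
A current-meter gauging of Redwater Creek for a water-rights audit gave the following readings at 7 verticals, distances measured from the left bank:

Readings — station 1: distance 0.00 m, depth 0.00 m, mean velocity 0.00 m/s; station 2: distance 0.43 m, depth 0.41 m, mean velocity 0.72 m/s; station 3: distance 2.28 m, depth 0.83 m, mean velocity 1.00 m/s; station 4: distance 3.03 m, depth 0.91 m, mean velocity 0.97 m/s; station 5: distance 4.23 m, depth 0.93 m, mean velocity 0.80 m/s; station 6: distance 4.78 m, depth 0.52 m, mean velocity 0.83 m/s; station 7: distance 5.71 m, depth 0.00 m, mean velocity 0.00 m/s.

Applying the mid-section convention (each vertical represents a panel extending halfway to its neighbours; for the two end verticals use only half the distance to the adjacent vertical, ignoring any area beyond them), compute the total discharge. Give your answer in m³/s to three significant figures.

w_2 = (2.28 − 0.00)/2 = 1.14 m; q_2 = 0.72 × 0.41 × 1.14 = 0.3365 m³/s
w_3 = (3.03 − 0.43)/2 = 1.3 m; q_3 = 1.00 × 0.83 × 1.3 = 1.079 m³/s
w_4 = (4.23 − 2.28)/2 = 0.975 m; q_4 = 0.97 × 0.91 × 0.975 = 0.8606 m³/s
w_5 = (4.78 − 3.03)/2 = 0.875 m; q_5 = 0.80 × 0.93 × 0.875 = 0.6510 m³/s
w_6 = (5.71 − 4.23)/2 = 0.74 m; q_6 = 0.83 × 0.52 × 0.74 = 0.3194 m³/s
Stations 1, 7 contribute zero (depth or velocity is 0).
Q = Σ qᵢ = 3.247 m³/s

3.25 m³/s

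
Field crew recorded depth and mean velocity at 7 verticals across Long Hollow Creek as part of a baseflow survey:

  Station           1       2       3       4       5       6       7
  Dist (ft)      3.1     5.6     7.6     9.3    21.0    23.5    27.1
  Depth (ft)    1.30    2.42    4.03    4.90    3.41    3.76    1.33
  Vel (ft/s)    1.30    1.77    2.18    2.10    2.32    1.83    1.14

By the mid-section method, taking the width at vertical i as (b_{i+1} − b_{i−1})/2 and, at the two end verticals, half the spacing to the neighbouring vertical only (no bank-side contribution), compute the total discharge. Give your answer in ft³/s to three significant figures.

177 ft³/s

w_1 = (5.6 − 3.1)/2 = 1.25 ft; q_1 = 1.30 × 1.30 × 1.25 = 2.113 ft³/s
w_2 = (7.6 − 3.1)/2 = 2.25 ft; q_2 = 1.77 × 2.42 × 2.25 = 9.638 ft³/s
w_3 = (9.3 − 5.6)/2 = 1.85 ft; q_3 = 2.18 × 4.03 × 1.85 = 16.25 ft³/s
w_4 = (21.0 − 7.6)/2 = 6.7 ft; q_4 = 2.10 × 4.90 × 6.7 = 68.94 ft³/s
w_5 = (23.5 − 9.3)/2 = 7.1 ft; q_5 = 2.32 × 3.41 × 7.1 = 56.17 ft³/s
w_6 = (27.1 − 21.0)/2 = 3.05 ft; q_6 = 1.83 × 3.76 × 3.05 = 20.99 ft³/s
w_7 = (27.1 − 23.5)/2 = 1.8 ft; q_7 = 1.14 × 1.33 × 1.8 = 2.729 ft³/s
Q = Σ qᵢ = 176.8 ft³/s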